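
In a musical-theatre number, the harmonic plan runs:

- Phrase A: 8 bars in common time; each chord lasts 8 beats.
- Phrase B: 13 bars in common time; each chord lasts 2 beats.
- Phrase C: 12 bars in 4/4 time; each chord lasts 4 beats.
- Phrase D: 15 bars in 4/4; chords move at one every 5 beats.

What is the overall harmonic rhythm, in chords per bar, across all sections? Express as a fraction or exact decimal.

1.125 chords per bar

A: 8 × 4 = 32 beats ÷ 8 = 4 chords.
B: 13 × 4 = 52 beats ÷ 2 = 26 chords.
C: 12 × 4 = 48 beats ÷ 4 = 12 chords.
D: 15 × 4 = 60 beats ÷ 5 = 12 chords.
Overall: 54 chords over 48 bars → 54/48 = 1.125 chords per bar.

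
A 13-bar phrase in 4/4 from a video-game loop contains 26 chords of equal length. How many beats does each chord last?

13 bars × 4 beats/bar = 52 beats total.
52 beats ÷ 26 chords = 2 beats per chord.
(That is a half note.)

2 beats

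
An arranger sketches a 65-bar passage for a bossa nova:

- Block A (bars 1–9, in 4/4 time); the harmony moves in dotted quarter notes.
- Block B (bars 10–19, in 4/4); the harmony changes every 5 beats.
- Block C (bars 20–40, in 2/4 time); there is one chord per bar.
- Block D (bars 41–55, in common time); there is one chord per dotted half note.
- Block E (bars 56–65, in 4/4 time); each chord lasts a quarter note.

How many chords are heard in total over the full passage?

A: 9·4 = 36 beats, 36/1.5 = 24 chords.
B: 10·4 = 40 beats, 40/5 = 8 chords.
C: 21·2 = 42 beats, 42/2 = 21 chords.
D: 15·4 = 60 beats, 60/3 = 20 chords.
E: 10·4 = 40 beats, 40/1 = 40 chords.
Total: 24 + 8 + 21 + 20 + 40 = 113.

113 chords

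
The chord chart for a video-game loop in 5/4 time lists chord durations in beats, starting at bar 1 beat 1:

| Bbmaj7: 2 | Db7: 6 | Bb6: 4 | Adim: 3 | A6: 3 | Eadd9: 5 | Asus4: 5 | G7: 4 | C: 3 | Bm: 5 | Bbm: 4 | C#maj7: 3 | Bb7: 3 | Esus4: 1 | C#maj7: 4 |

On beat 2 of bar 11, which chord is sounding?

C#maj7

Beat 2 of bar 11 is beat (11−1)×5 + 2 = 52 overall.
Running totals: Bbmaj7 ends at 2, Db7 ends at 8, Bb6 ends at 12, Adim ends at 15, A6 ends at 18, Eadd9 ends at 23, Asus4 ends at 28, G7 ends at 32, C ends at 35, Bm ends at 40, Bbm ends at 44, C#maj7 ends at 47, Bb7 ends at 50, Esus4 ends at 51, C#maj7 ends at 55.
Beat 52 falls within C#maj7.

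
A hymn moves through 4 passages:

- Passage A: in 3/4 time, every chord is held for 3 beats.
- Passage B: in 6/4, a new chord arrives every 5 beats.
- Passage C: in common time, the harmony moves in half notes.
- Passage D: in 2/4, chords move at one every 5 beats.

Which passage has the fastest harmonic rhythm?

A: 3 beats/bar ÷ 3 beats/chord = 1 chord/bar.
B: 6 beats/bar ÷ 5 beats/chord = 1.2 chords/bar.
C: 4 beats/bar ÷ 2 beats/chord = 2 chords/bar.
D: 2 beats/bar ÷ 5 beats/chord = 0.4 chords/bar.
Fastest is C at 2 chords/bar.

Passage C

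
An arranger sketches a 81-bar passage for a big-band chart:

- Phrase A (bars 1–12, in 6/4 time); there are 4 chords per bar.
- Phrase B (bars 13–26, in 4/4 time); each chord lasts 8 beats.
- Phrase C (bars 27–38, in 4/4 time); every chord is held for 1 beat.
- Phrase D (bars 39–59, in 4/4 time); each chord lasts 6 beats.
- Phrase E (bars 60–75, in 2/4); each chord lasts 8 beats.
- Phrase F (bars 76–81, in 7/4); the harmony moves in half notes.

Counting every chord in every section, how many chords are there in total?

142 chords

A: 12 bars × 6 beats = 72 beats; 1.5 beats/chord → 48 chords.
B: 14 bars × 4 beats = 56 beats; 8 beats/chord → 7 chords.
C: 12 bars × 4 beats = 48 beats; 1 beat/chord → 48 chords.
D: 21 bars × 4 beats = 84 beats; 6 beats/chord → 14 chords.
E: 16 bars × 2 beats = 32 beats; 8 beats/chord → 4 chords.
F: 6 bars × 7 beats = 42 beats; 2 beats/chord → 21 chords.
Total: 48 + 7 + 48 + 14 + 4 + 21 = 142.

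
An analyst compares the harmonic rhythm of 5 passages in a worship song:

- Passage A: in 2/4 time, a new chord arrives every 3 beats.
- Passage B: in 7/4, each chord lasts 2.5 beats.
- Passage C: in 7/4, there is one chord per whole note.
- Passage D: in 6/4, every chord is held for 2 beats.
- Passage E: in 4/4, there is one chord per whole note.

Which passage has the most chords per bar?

Passage D

A: 2/3 = 2/3 chords/bar.
B: 7/2.5 = 2.8 chords/bar.
C: 7/4 = 1.75 chords/bar.
D: 6/2 = 3 chords/bar.
E: 4/4 = 1 chord/bar.
Fastest is D at 3 chords/bar.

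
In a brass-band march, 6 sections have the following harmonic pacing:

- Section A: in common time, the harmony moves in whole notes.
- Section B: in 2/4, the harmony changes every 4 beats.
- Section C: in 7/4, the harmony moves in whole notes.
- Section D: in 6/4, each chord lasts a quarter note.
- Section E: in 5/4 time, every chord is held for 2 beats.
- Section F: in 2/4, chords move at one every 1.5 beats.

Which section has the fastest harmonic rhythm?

Section D

A: 4/4 = 1 chord/bar.
B: 2/4 = 0.5 chords/bar.
C: 7/4 = 1.75 chords/bar.
D: 6/1 = 6 chords/bar.
E: 5/2 = 2.5 chords/bar.
F: 2/1.5 = 4/3 chords/bar.
Fastest is D at 6 chords/bar.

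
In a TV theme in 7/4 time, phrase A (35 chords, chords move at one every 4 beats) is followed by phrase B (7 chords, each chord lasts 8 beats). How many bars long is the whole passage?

28 bars

A: 35 × 4 = 140 beats = 20 bars.
B: 7 × 8 = 56 beats = 8 bars.
Total: 20 + 8 = 28 bars.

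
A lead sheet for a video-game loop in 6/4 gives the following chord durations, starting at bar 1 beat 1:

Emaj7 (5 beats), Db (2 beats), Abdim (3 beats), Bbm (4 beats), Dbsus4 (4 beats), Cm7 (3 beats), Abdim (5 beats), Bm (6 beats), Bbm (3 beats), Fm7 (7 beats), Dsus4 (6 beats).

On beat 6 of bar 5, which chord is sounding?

Beat 6 of bar 5 is beat (5−1)×6 + 6 = 30 overall.
Running totals: Emaj7 ends at 5, Db ends at 7, Abdim ends at 10, Bbm ends at 14, Dbsus4 ends at 18, Cm7 ends at 21, Abdim ends at 26, Bm ends at 32.
Beat 30 falls within Bm.

Bm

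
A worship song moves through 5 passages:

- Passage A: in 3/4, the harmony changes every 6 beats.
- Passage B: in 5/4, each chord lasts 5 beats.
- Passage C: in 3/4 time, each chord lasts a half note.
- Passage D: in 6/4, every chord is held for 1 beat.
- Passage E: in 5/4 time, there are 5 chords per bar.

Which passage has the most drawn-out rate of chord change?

A: 3/6 = 0.5 chords/bar.
B: 5/5 = 1 chord/bar.
C: 3/2 = 1.5 chords/bar.
D: 6/1 = 6 chords/bar.
E: 5/1 = 5 chords/bar.
Slowest is A at 0.5 chords/bar.

Passage A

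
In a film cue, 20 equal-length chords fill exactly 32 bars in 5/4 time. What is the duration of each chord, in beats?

32 bars × 5 beats/bar = 160 beats total.
160 beats ÷ 20 chords = 8 beats per chord.

8 beats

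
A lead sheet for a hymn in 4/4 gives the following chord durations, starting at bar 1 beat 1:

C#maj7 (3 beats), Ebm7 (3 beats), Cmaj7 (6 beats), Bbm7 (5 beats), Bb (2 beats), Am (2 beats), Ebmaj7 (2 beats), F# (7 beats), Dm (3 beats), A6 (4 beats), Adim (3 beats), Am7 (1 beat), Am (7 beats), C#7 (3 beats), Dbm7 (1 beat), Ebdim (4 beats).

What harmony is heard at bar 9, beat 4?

A6

Beat 4 of bar 9 is beat (9−1)×4 + 4 = 36 overall.
Running totals: C#maj7 ends at 3, Ebm7 ends at 6, Cmaj7 ends at 12, Bbm7 ends at 17, Bb ends at 19, Am ends at 21, Ebmaj7 ends at 23, F# ends at 30, Dm ends at 33, A6 ends at 37.
Beat 36 falls within A6.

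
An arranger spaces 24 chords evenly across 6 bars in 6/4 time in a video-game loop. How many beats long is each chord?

6 bars × 6 beats/bar = 36 beats total.
36 beats ÷ 24 chords = 1.5 beats per chord.
(That is a dotted quarter note.)

1.5 beats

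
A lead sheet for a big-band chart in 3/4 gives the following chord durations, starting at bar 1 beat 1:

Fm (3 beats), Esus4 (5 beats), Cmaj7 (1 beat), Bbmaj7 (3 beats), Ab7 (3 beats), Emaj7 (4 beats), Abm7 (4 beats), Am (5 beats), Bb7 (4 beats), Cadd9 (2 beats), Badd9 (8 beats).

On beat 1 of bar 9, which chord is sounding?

Am

Beat 1 of bar 9 is beat (9−1)×3 + 1 = 25 overall.
Running totals: Fm ends at 3, Esus4 ends at 8, Cmaj7 ends at 9, Bbmaj7 ends at 12, Ab7 ends at 15, Emaj7 ends at 19, Abm7 ends at 23, Am ends at 28.
Beat 25 falls within Am.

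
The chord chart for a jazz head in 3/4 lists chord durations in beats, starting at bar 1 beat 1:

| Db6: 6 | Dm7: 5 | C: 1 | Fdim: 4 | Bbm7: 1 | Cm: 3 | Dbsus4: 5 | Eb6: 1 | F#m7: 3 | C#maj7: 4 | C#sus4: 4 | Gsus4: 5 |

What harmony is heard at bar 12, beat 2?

Beat 2 of bar 12 is beat (12−1)×3 + 2 = 35 overall.
Running totals: Db6 ends at 6, Dm7 ends at 11, C ends at 12, Fdim ends at 16, Bbm7 ends at 17, Cm ends at 20, Dbsus4 ends at 25, Eb6 ends at 26, F#m7 ends at 29, C#maj7 ends at 33, C#sus4 ends at 37.
Beat 35 falls within C#sus4.

C#sus4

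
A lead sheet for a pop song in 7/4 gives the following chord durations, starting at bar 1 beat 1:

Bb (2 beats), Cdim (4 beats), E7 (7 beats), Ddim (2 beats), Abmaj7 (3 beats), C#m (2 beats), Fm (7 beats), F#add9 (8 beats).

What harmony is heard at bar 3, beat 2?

Beat 2 of bar 3 is beat (3−1)×7 + 2 = 16 overall.
Running totals: Bb ends at 2, Cdim ends at 6, E7 ends at 13, Ddim ends at 15, Abmaj7 ends at 18.
Beat 16 falls within Abmaj7.

Abmaj7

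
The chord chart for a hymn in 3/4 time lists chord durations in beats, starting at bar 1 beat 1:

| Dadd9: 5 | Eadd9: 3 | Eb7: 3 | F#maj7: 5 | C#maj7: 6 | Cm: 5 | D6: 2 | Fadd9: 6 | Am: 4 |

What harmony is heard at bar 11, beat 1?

Beat 1 of bar 11 is beat (11−1)×3 + 1 = 31 overall.
Running totals: Dadd9 ends at 5, Eadd9 ends at 8, Eb7 ends at 11, F#maj7 ends at 16, C#maj7 ends at 22, Cm ends at 27, D6 ends at 29, Fadd9 ends at 35.
Beat 31 falls within Fadd9.

Fadd9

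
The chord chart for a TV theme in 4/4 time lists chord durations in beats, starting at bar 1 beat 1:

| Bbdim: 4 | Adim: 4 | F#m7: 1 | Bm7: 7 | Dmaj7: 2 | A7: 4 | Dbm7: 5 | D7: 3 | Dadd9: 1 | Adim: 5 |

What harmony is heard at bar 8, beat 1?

D7

Beat 1 of bar 8 is beat (8−1)×4 + 1 = 29 overall.
Running totals: Bbdim ends at 4, Adim ends at 8, F#m7 ends at 9, Bm7 ends at 16, Dmaj7 ends at 18, A7 ends at 22, Dbm7 ends at 27, D7 ends at 30.
Beat 29 falls within D7.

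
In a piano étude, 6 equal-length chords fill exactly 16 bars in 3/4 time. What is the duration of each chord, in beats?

8 beats

16 bars × 3 beats/bar = 48 beats total.
48 beats ÷ 6 chords = 8 beats per chord.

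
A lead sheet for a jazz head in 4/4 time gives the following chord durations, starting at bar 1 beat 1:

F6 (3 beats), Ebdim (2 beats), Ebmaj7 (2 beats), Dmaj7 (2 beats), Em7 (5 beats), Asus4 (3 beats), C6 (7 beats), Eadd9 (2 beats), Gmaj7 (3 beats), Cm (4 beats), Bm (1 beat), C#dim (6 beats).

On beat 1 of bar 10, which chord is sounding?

Beat 1 of bar 10 is beat (10−1)×4 + 1 = 37 overall.
Running totals: F6 ends at 3, Ebdim ends at 5, Ebmaj7 ends at 7, Dmaj7 ends at 9, Em7 ends at 14, Asus4 ends at 17, C6 ends at 24, Eadd9 ends at 26, Gmaj7 ends at 29, Cm ends at 33, Bm ends at 34, C#dim ends at 40.
Beat 37 falls within C#dim.

C#dim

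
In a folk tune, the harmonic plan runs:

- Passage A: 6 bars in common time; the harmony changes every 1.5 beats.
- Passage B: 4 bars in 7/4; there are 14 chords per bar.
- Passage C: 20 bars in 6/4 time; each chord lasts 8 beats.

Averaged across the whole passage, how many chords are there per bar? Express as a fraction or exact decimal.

2.9 chords per bar

A: 6 bars of 4 beats is 24 beats; at 1.5 beats each that's 16 chords.
B: 4 bars of 7 beats is 28 beats; at 0.5 beats each that's 56 chords.
C: 20 bars of 6 beats is 120 beats; at 8 beats each that's 15 chords.
Overall: 87 chords over 30 bars → 87/30 = 2.9 chords per bar.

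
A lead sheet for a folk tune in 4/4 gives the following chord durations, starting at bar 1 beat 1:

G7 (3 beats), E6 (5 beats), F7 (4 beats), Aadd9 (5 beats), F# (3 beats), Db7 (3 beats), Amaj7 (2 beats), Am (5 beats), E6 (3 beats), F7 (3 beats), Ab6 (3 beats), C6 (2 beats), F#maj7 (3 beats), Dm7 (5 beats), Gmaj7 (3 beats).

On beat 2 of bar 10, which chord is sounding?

Ab6

Beat 2 of bar 10 is beat (10−1)×4 + 2 = 38 overall.
Running totals: G7 ends at 3, E6 ends at 8, F7 ends at 12, Aadd9 ends at 17, F# ends at 20, Db7 ends at 23, Amaj7 ends at 25, Am ends at 30, E6 ends at 33, F7 ends at 36, Ab6 ends at 39.
Beat 38 falls within Ab6.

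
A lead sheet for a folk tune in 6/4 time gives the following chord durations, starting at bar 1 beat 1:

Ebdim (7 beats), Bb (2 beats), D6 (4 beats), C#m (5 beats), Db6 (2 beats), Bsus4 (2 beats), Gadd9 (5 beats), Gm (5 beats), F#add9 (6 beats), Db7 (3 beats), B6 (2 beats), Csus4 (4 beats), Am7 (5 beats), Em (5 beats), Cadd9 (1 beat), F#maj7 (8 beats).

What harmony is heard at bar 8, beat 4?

Csus4

Beat 4 of bar 8 is beat (8−1)×6 + 4 = 46 overall.
Running totals: Ebdim ends at 7, Bb ends at 9, D6 ends at 13, C#m ends at 18, Db6 ends at 20, Bsus4 ends at 22, Gadd9 ends at 27, Gm ends at 32, F#add9 ends at 38, Db7 ends at 41, B6 ends at 43, Csus4 ends at 47.
Beat 46 falls within Csus4.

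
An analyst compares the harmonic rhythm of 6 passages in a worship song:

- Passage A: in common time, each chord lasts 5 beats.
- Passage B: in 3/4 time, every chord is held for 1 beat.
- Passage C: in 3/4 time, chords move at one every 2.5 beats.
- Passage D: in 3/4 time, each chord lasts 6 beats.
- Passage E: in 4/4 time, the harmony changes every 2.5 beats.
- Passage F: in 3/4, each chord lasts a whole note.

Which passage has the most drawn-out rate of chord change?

Passage D

A: 4 beats/bar ÷ 5 beats/chord = 0.8 chords/bar.
B: 3 beats/bar ÷ 1 beat/chord = 3 chords/bar.
C: 3 beats/bar ÷ 2.5 beats/chord = 1.2 chords/bar.
D: 3 beats/bar ÷ 6 beats/chord = 0.5 chords/bar.
E: 4 beats/bar ÷ 2.5 beats/chord = 1.6 chords/bar.
F: 3 beats/bar ÷ 4 beats/chord = 0.75 chords/bar.
Slowest is D at 0.5 chords/bar.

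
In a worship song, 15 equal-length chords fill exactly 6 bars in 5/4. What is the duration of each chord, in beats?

2 beats

6 bars × 5 beats/bar = 30 beats total.
30 beats ÷ 15 chords = 2 beats per chord.
(That is a half note.)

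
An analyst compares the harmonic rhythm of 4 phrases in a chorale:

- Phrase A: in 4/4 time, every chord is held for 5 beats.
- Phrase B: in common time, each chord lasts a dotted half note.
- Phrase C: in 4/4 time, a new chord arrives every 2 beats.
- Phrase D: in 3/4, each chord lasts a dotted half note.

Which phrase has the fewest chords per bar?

A: each chord is 5 beats in 4/4, so 0.8 per bar.
B: each chord is 3 beats in 4/4, so 4/3 per bar.
C: each chord is 2 beats in 4/4, so 2 per bar.
D: each chord is 3 beats in 3/4, so 1 per bar.
Slowest is A at 0.8 chords/bar.

Phrase A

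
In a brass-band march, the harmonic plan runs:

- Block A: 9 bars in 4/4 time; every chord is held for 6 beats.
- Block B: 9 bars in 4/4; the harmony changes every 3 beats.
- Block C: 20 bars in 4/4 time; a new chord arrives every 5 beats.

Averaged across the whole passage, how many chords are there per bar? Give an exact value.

17/19 chords per bar

A: 9 × 4 = 36 beats ÷ 6 = 6 chords.
B: 9 × 4 = 36 beats ÷ 3 = 12 chords.
C: 20 × 4 = 80 beats ÷ 5 = 16 chords.
Overall: 34 chords over 38 bars → 34/38 = 17/19 chords per bar.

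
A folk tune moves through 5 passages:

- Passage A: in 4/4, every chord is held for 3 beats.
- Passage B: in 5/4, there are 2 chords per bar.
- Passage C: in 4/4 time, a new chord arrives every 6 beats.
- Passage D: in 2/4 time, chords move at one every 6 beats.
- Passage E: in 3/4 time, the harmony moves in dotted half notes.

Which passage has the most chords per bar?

Passage B

A: each chord is 3 beats in 4/4, so 4/3 per bar.
B: each chord is 2.5 beats in 5/4, so 2 per bar.
C: each chord is 6 beats in 4/4, so 2/3 per bar.
D: each chord is 6 beats in 2/4, so 1/3 per bar.
E: each chord is 3 beats in 3/4, so 1 per bar.
Fastest is B at 2 chords/bar.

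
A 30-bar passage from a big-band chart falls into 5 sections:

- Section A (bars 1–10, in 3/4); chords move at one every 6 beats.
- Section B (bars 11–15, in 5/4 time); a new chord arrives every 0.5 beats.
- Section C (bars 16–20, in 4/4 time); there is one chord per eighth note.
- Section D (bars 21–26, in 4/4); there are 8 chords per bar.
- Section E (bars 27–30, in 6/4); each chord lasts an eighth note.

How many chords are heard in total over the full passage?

A: 10 bars × 3 beats = 30 beats; 6 beats/chord → 5 chords.
B: 5 bars × 5 beats = 25 beats; 0.5 beats/chord → 50 chords.
C: 5 bars × 4 beats = 20 beats; 0.5 beats/chord → 40 chords.
D: 6 bars × 4 beats = 24 beats; 0.5 beats/chord → 48 chords.
E: 4 bars × 6 beats = 24 beats; 0.5 beats/chord → 48 chords.
Total: 5 + 50 + 40 + 48 + 48 = 191.

191 chords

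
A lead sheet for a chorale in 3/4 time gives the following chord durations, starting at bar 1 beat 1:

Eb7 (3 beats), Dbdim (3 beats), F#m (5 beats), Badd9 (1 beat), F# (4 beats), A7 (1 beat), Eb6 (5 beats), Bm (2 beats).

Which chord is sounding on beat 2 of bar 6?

A7

Beat 2 of bar 6 is beat (6−1)×3 + 2 = 17 overall.
Running totals: Eb7 ends at 3, Dbdim ends at 6, F#m ends at 11, Badd9 ends at 12, F# ends at 16, A7 ends at 17.
Beat 17 falls within A7.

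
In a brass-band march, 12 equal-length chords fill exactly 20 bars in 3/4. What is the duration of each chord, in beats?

5 beats

20 bars × 3 beats/bar = 60 beats total.
60 beats ÷ 12 chords = 5 beats per chord.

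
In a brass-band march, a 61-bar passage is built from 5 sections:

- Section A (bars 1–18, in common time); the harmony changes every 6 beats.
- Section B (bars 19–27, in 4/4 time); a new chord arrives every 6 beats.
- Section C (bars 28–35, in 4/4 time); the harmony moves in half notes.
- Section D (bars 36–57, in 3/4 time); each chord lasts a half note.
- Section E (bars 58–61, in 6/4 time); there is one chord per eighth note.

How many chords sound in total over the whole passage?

A: 18·4 = 72 beats, 72/6 = 12 chords.
B: 9·4 = 36 beats, 36/6 = 6 chords.
C: 8·4 = 32 beats, 32/2 = 16 chords.
D: 22·3 = 66 beats, 66/2 = 33 chords.
E: 4·6 = 24 beats, 24/0.5 = 48 chords.
Total: 12 + 6 + 16 + 33 + 48 = 115.

115 chords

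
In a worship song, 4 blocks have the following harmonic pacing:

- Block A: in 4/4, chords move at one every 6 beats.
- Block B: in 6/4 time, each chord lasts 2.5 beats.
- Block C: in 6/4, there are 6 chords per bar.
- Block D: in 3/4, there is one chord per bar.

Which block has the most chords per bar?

Block C

A: each chord is 6 beats in 4/4, so 2/3 per bar.
B: each chord is 2.5 beats in 6/4, so 2.4 per bar.
C: each chord is 1 beat in 6/4, so 6 per bar.
D: each chord is 3 beats in 3/4, so 1 per bar.
Fastest is C at 6 chords/bar.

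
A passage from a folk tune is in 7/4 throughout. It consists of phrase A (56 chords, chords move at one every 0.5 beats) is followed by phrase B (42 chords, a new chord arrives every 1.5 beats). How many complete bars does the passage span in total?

A: 56 × 0.5 = 28 beats = 4 bars.
B: 42 × 1.5 = 63 beats = 9 bars.
Total: 4 + 9 = 13 bars.

13 bars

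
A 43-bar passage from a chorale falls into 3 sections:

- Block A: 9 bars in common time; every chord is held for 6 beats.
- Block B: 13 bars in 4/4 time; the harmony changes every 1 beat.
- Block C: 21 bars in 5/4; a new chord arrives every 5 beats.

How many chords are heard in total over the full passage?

A: 9·4 = 36 beats, 36/6 = 6 chords.
B: 13·4 = 52 beats, 52/1 = 52 chords.
C: 21·5 = 105 beats, 105/5 = 21 chords.
Total: 6 + 52 + 21 = 79.

79 chords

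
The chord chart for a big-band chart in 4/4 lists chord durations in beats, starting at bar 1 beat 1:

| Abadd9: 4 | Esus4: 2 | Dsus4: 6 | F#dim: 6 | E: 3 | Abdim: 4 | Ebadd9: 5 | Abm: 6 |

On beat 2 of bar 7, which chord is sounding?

Beat 2 of bar 7 is beat (7−1)×4 + 2 = 26 overall.
Running totals: Abadd9 ends at 4, Esus4 ends at 6, Dsus4 ends at 12, F#dim ends at 18, E ends at 21, Abdim ends at 25, Ebadd9 ends at 30.
Beat 26 falls within Ebadd9.

Ebadd9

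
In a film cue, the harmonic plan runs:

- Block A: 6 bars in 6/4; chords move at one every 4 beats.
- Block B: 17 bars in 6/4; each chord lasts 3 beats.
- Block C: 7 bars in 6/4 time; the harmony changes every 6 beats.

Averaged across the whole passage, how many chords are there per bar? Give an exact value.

5/3 chords per bar

A: 6 bars of 6 beats is 36 beats; at 4 beats each that's 9 chords.
B: 17 bars of 6 beats is 102 beats; at 3 beats each that's 34 chords.
C: 7 bars of 6 beats is 42 beats; at 6 beats each that's 7 chords.
Overall: 50 chords over 30 bars → 50/30 = 5/3 chords per bar.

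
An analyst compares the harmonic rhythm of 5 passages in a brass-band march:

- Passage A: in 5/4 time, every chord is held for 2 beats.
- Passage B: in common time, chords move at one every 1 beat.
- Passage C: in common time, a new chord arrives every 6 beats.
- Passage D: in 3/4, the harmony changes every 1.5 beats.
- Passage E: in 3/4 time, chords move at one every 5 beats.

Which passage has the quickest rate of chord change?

Passage B

A: each chord is 2 beats in 5/4, so 2.5 per bar.
B: each chord is 1 beat in 4/4, so 4 per bar.
C: each chord is 6 beats in 4/4, so 2/3 per bar.
D: each chord is 1.5 beats in 3/4, so 2 per bar.
E: each chord is 5 beats in 3/4, so 0.6 per bar.
Fastest is B at 4 chords/bar.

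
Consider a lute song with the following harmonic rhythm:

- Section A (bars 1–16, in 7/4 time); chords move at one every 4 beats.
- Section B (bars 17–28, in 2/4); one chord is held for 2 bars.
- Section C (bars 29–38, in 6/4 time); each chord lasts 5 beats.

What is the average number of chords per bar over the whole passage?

A: 16 × 7 = 112 beats ÷ 4 = 28 chords.
B: 12 × 2 = 24 beats ÷ 4 = 6 chords.
C: 10 × 6 = 60 beats ÷ 5 = 12 chords.
Overall: 46 chords over 38 bars → 46/38 = 23/19 chords per bar.

23/19 chords per bar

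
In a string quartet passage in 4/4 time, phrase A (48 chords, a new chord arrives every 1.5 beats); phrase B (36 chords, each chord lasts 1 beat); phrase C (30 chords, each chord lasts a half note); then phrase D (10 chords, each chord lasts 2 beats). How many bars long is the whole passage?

47 bars

A: 48 × 1.5 = 72 beats = 18 bars.
B: 36 × 1 = 36 beats = 9 bars.
C: 30 × 2 = 60 beats = 15 bars.
D: 10 × 2 = 20 beats = 5 bars.
Total: 18 + 9 + 15 + 5 = 47 bars.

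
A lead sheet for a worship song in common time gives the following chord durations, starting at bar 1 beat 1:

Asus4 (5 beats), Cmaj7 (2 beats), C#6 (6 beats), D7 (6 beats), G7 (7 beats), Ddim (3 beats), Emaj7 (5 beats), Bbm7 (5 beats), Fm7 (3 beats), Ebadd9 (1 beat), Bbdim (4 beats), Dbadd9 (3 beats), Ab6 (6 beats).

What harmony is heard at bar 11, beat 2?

Beat 2 of bar 11 is beat (11−1)×4 + 2 = 42 overall.
Running totals: Asus4 ends at 5, Cmaj7 ends at 7, C#6 ends at 13, D7 ends at 19, G7 ends at 26, Ddim ends at 29, Emaj7 ends at 34, Bbm7 ends at 39, Fm7 ends at 42.
Beat 42 falls within Fm7.

Fm7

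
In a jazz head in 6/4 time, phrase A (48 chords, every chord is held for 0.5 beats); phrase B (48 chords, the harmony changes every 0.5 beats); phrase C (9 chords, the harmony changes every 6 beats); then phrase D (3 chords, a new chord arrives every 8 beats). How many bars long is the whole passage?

21 bars

A: 48 × 0.5 = 24 beats = 4 bars.
B: 48 × 0.5 = 24 beats = 4 bars.
C: 9 × 6 = 54 beats = 9 bars.
D: 3 × 8 = 24 beats = 4 bars.
Total: 4 + 4 + 9 + 4 = 21 bars.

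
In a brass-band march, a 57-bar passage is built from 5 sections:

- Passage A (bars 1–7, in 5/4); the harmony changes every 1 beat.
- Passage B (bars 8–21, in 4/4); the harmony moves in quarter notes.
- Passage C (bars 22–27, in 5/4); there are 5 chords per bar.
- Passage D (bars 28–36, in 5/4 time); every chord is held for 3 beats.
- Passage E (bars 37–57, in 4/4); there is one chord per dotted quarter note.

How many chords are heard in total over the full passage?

A: 7·5 = 35 beats, 35/1 = 35 chords.
B: 14·4 = 56 beats, 56/1 = 56 chords.
C: 6·5 = 30 beats, 30/1 = 30 chords.
D: 9·5 = 45 beats, 45/3 = 15 chords.
E: 21·4 = 84 beats, 84/1.5 = 56 chords.
Total: 35 + 56 + 30 + 15 + 56 = 192.

192 chords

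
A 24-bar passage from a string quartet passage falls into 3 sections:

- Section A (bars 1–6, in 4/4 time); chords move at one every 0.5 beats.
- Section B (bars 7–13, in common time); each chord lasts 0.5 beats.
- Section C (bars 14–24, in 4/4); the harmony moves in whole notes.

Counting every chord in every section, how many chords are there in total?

115 chords

A has 24 beats and chords last 0.5 each, so 48 chords.
B has 28 beats and chords last 0.5 each, so 56 chords.
C has 44 beats and chords last 4 each, so 11 chords.
Total: 48 + 56 + 11 = 115.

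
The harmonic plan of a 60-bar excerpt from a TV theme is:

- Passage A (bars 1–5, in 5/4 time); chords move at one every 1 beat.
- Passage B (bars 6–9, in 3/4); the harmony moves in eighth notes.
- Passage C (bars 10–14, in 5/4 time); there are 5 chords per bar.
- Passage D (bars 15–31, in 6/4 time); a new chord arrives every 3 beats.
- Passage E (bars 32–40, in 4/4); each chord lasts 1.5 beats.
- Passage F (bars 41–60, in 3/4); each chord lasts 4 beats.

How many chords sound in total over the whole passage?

A has 25 beats and chords last 1 each, so 25 chords.
B has 12 beats and chords last 0.5 each, so 24 chords.
C has 25 beats and chords last 1 each, so 25 chords.
D has 102 beats and chords last 3 each, so 34 chords.
E has 36 beats and chords last 1.5 each, so 24 chords.
F has 60 beats and chords last 4 each, so 15 chords.
Total: 25 + 24 + 25 + 34 + 24 + 15 = 147.

147 chords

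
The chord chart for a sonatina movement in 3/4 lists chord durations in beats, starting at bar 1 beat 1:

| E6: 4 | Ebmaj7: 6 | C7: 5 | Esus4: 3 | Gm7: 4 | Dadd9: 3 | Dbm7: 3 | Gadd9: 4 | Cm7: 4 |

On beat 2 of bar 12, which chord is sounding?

Cm7

Beat 2 of bar 12 is beat (12−1)×3 + 2 = 35 overall.
Running totals: E6 ends at 4, Ebmaj7 ends at 10, C7 ends at 15, Esus4 ends at 18, Gm7 ends at 22, Dadd9 ends at 25, Dbm7 ends at 28, Gadd9 ends at 32, Cm7 ends at 36.
Beat 35 falls within Cm7.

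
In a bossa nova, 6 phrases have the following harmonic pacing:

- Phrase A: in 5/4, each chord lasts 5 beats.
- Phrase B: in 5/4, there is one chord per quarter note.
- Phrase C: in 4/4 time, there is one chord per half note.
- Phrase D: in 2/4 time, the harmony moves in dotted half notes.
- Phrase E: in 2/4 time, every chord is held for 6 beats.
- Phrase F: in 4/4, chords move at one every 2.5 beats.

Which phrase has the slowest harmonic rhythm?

Phrase E

A: each chord is 5 beats in 5/4, so 1 per bar.
B: each chord is 1 beat in 5/4, so 5 per bar.
C: each chord is 2 beats in 4/4, so 2 per bar.
D: each chord is 3 beats in 2/4, so 2/3 per bar.
E: each chord is 6 beats in 2/4, so 1/3 per bar.
F: each chord is 2.5 beats in 4/4, so 1.6 per bar.
Slowest is E at 1/3 chords/bar.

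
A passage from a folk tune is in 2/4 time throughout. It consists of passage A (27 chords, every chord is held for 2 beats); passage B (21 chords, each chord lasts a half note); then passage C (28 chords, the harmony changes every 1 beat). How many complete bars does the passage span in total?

A: 27 × 2 = 54 beats = 27 bars.
B: 21 × 2 = 42 beats = 21 bars.
C: 28 × 1 = 28 beats = 14 bars.
Total: 27 + 21 + 14 = 62 bars.

62 bars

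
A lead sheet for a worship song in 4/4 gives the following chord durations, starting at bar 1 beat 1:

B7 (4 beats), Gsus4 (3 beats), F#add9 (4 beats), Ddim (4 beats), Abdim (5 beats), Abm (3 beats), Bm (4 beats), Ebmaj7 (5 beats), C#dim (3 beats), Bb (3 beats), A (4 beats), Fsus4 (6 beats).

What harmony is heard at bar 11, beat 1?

Beat 1 of bar 11 is beat (11−1)×4 + 1 = 41 overall.
Running totals: B7 ends at 4, Gsus4 ends at 7, F#add9 ends at 11, Ddim ends at 15, Abdim ends at 20, Abm ends at 23, Bm ends at 27, Ebmaj7 ends at 32, C#dim ends at 35, Bb ends at 38, A ends at 42.
Beat 41 falls within A.

A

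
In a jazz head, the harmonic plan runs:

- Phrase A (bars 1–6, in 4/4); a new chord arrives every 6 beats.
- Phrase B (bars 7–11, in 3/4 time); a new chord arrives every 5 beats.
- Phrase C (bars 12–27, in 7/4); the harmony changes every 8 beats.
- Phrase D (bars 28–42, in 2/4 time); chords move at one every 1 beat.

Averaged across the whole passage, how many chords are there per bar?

A: 6 × 4 = 24 beats ÷ 6 = 4 chords.
B: 5 × 3 = 15 beats ÷ 5 = 3 chords.
C: 16 × 7 = 112 beats ÷ 8 = 14 chords.
D: 15 × 2 = 30 beats ÷ 1 = 30 chords.
Overall: 51 chords over 42 bars → 51/42 = 17/14 chords per bar.

17/14 chords per bar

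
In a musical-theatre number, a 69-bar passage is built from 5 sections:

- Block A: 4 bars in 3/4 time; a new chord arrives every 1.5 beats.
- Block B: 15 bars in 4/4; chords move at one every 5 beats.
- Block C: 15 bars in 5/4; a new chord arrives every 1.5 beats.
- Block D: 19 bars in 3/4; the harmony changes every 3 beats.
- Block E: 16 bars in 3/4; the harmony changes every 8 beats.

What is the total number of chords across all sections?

95 chords

A has 12 beats and chords last 1.5 each, so 8 chords.
B has 60 beats and chords last 5 each, so 12 chords.
C has 75 beats and chords last 1.5 each, so 50 chords.
D has 57 beats and chords last 3 each, so 19 chords.
E has 48 beats and chords last 8 each, so 6 chords.
Total: 8 + 12 + 50 + 19 + 6 = 95.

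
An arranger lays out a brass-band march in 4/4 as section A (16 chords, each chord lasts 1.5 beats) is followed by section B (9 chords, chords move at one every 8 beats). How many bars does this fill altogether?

A: 16 × 1.5 = 24 beats = 6 bars.
B: 9 × 8 = 72 beats = 18 bars.
Total: 6 + 18 = 24 bars.

24 bars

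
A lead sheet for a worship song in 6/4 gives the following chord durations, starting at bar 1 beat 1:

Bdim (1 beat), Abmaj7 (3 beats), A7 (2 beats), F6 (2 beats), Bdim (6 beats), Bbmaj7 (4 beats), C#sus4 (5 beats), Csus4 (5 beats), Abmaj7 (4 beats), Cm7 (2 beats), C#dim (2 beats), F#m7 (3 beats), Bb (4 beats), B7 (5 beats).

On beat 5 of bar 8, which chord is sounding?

Beat 5 of bar 8 is beat (8−1)×6 + 5 = 47 overall.
Running totals: Bdim ends at 1, Abmaj7 ends at 4, A7 ends at 6, F6 ends at 8, Bdim ends at 14, Bbmaj7 ends at 18, C#sus4 ends at 23, Csus4 ends at 28, Abmaj7 ends at 32, Cm7 ends at 34, C#dim ends at 36, F#m7 ends at 39, Bb ends at 43, B7 ends at 48.
Beat 47 falls within B7.

B7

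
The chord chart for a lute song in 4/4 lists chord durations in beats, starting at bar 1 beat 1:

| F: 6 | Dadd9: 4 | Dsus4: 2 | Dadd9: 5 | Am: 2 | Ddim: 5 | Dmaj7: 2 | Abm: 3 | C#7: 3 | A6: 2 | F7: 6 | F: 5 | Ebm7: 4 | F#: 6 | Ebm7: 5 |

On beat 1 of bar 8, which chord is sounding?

Beat 1 of bar 8 is beat (8−1)×4 + 1 = 29 overall.
Running totals: F ends at 6, Dadd9 ends at 10, Dsus4 ends at 12, Dadd9 ends at 17, Am ends at 19, Ddim ends at 24, Dmaj7 ends at 26, Abm ends at 29.
Beat 29 falls within Abm.

Abm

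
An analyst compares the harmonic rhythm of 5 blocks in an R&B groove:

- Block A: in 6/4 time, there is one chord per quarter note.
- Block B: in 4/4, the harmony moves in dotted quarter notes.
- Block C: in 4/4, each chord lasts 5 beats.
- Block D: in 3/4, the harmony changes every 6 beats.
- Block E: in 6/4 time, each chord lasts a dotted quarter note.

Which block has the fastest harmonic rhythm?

A: 6/1 = 6 chords/bar.
B: 4/1.5 = 8/3 chords/bar.
C: 4/5 = 0.8 chords/bar.
D: 3/6 = 0.5 chords/bar.
E: 6/1.5 = 4 chords/bar.
Fastest is A at 6 chords/bar.

Block A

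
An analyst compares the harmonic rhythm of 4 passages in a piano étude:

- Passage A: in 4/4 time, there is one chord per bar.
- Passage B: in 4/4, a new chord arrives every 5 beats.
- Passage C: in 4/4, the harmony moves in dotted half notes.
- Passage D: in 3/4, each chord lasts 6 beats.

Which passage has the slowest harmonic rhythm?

Passage D

A: 4/4 = 1 chord/bar.
B: 4/5 = 0.8 chords/bar.
C: 4/3 = 4/3 chords/bar.
D: 3/6 = 0.5 chords/bar.
Slowest is D at 0.5 chords/bar.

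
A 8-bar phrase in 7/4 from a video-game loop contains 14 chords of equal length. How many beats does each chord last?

4 beats

8 bars × 7 beats/bar = 56 beats total.
56 beats ÷ 14 chords = 4 beats per chord.
(That is a whole note.)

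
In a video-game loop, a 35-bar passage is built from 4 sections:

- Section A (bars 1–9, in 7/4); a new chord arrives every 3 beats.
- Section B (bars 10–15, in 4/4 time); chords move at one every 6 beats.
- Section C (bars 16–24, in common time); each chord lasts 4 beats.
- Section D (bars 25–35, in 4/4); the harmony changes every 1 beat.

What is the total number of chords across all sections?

A: 9 bars × 7 beats = 63 beats; 3 beats/chord → 21 chords.
B: 6 bars × 4 beats = 24 beats; 6 beats/chord → 4 chords.
C: 9 bars × 4 beats = 36 beats; 4 beats/chord → 9 chords.
D: 11 bars × 4 beats = 44 beats; 1 beat/chord → 44 chords.
Total: 21 + 4 + 9 + 44 = 78.

78 chords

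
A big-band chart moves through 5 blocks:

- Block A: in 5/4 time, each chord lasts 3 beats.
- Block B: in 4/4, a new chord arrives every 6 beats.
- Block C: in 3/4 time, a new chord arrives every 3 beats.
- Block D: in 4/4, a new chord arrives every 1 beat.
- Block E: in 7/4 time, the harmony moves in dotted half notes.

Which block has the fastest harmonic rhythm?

A: each chord is 3 beats in 5/4, so 5/3 per bar.
B: each chord is 6 beats in 4/4, so 2/3 per bar.
C: each chord is 3 beats in 3/4, so 1 per bar.
D: each chord is 1 beat in 4/4, so 4 per bar.
E: each chord is 3 beats in 7/4, so 7/3 per bar.
Fastest is D at 4 chords/bar.

Block D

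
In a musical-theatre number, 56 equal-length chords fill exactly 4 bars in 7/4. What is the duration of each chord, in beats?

4 bars × 7 beats/bar = 28 beats total.
28 beats ÷ 56 chords = 0.5 beats per chord.
(That is an eighth note.)

0.5 beats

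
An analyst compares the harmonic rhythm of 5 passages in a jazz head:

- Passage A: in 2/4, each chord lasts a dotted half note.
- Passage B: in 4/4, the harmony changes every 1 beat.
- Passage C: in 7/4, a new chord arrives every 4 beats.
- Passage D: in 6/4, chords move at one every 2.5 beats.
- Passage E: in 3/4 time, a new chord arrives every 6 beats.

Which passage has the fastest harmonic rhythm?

Passage B

A: each chord is 3 beats in 2/4, so 2/3 per bar.
B: each chord is 1 beat in 4/4, so 4 per bar.
C: each chord is 4 beats in 7/4, so 1.75 per bar.
D: each chord is 2.5 beats in 6/4, so 2.4 per bar.
E: each chord is 6 beats in 3/4, so 0.5 per bar.
Fastest is B at 4 chords/bar.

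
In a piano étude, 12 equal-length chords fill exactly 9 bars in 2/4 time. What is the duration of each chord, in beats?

9 bars × 2 beats/bar = 18 beats total.
18 beats ÷ 12 chords = 1.5 beats per chord.
(That is a dotted quarter note.)

1.5 beats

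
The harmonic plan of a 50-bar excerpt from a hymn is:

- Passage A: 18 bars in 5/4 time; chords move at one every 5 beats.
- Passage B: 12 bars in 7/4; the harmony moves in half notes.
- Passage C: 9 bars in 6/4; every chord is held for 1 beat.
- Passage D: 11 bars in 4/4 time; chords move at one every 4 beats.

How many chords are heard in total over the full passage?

125 chords

A: 18 bars × 5 beats = 90 beats; 5 beats/chord → 18 chords.
B: 12 bars × 7 beats = 84 beats; 2 beats/chord → 42 chords.
C: 9 bars × 6 beats = 54 beats; 1 beat/chord → 54 chords.
D: 11 bars × 4 beats = 44 beats; 4 beats/chord → 11 chords.
Total: 18 + 42 + 54 + 11 = 125.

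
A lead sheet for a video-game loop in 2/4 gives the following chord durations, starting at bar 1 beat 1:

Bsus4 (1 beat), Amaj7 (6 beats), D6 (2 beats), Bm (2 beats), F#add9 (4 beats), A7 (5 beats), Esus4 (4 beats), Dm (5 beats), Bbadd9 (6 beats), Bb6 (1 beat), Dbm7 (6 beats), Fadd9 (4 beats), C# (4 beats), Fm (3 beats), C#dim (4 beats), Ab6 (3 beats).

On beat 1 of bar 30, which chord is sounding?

Ab6

Beat 1 of bar 30 is beat (30−1)×2 + 1 = 59 overall.
Running totals: Bsus4 ends at 1, Amaj7 ends at 7, D6 ends at 9, Bm ends at 11, F#add9 ends at 15, A7 ends at 20, Esus4 ends at 24, Dm ends at 29, Bbadd9 ends at 35, Bb6 ends at 36, Dbm7 ends at 42, Fadd9 ends at 46, C# ends at 50, Fm ends at 53, C#dim ends at 57, Ab6 ends at 60.
Beat 59 falls within Ab6.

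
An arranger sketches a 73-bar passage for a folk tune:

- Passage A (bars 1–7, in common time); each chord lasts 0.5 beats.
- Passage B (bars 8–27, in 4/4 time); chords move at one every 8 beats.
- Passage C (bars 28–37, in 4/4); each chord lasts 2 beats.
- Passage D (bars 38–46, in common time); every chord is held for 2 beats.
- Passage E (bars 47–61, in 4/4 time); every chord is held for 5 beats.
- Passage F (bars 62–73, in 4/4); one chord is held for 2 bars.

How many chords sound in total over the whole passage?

A: 7 bars × 4 beats = 28 beats; 0.5 beats/chord → 56 chords.
B: 20 bars × 4 beats = 80 beats; 8 beats/chord → 10 chords.
C: 10 bars × 4 beats = 40 beats; 2 beats/chord → 20 chords.
D: 9 bars × 4 beats = 36 beats; 2 beats/chord → 18 chords.
E: 15 bars × 4 beats = 60 beats; 5 beats/chord → 12 chords.
F: 12 bars × 4 beats = 48 beats; 8 beats/chord → 6 chords.
Total: 56 + 10 + 20 + 18 + 12 + 6 = 122.

122 chords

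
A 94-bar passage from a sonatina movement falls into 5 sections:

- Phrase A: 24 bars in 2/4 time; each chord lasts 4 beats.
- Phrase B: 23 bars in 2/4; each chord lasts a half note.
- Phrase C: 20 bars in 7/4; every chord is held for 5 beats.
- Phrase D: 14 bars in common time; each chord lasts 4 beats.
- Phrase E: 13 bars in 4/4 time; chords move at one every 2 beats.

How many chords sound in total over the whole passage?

103 chords

A has 48 beats and chords last 4 each, so 12 chords.
B has 46 beats and chords last 2 each, so 23 chords.
C has 140 beats and chords last 5 each, so 28 chords.
D has 56 beats and chords last 4 each, so 14 chords.
E has 52 beats and chords last 2 each, so 26 chords.
Total: 12 + 23 + 28 + 14 + 26 = 103.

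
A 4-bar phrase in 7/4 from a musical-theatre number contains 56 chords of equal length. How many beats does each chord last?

4 bars × 7 beats/bar = 28 beats total.
28 beats ÷ 56 chords = 0.5 beats per chord.
(That is an eighth note.)

0.5 beats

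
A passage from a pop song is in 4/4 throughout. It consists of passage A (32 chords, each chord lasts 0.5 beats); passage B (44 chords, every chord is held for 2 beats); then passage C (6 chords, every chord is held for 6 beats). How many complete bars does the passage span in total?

35 bars

A: 32 × 0.5 = 16 beats = 4 bars.
B: 44 × 2 = 88 beats = 22 bars.
C: 6 × 6 = 36 beats = 9 bars.
Total: 4 + 22 + 9 = 35 bars.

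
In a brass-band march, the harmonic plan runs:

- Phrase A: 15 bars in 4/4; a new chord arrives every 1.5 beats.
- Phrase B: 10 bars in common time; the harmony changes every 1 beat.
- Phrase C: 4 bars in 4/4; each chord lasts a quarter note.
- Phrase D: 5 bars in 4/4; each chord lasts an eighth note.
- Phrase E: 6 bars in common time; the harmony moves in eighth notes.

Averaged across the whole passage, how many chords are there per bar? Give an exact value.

A: 15 bars of 4 beats is 60 beats; at 1.5 beats each that's 40 chords.
B: 10 bars of 4 beats is 40 beats; at 1 beat each that's 40 chords.
C: 4 bars of 4 beats is 16 beats; at 1 beat each that's 16 chords.
D: 5 bars of 4 beats is 20 beats; at 0.5 beats each that's 40 chords.
E: 6 bars of 4 beats is 24 beats; at 0.5 beats each that's 48 chords.
Overall: 184 chords over 40 bars → 184/40 = 4.6 chords per bar.

4.6 chords per bar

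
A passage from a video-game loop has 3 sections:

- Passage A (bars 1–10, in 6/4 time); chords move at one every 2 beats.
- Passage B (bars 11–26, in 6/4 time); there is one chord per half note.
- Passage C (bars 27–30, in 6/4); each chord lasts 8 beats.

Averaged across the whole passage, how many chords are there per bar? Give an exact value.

A: 10 × 6 = 60 beats ÷ 2 = 30 chords.
B: 16 × 6 = 96 beats ÷ 2 = 48 chords.
C: 4 × 6 = 24 beats ÷ 8 = 3 chords.
Overall: 81 chords over 30 bars → 81/30 = 2.7 chords per bar.

2.7 chords per bar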